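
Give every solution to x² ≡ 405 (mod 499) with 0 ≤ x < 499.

49, 450

Since 499 ≡ 3 (mod 4), a square root of 405 is 405^((499+1)/4) = 405^125 mod 499.
Repeated squaring: 405^2≡353, 405^4≡358, 405^8≡420, 405^16≡253, 405^32≡137, 405^64≡306 (mod 499).
405^125 = 405^(64+32+16+8+4+1) ≡ 49 (mod 499).
Check: 49² = 2401 ≡ 405 (mod 499). The two roots are 49 and 450.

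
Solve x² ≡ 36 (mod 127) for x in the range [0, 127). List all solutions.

6, 121

Since 127 ≡ 3 (mod 4), a square root of 36 is 36^((127+1)/4) = 36^32 mod 127.
Repeated squaring: 36^2≡26, 36^4≡41, 36^8≡30, 36^16≡11, 36^32≡121 (mod 127).
36^32 = 36^(32) ≡ 121 (mod 127).
Check: 121² = 14641 ≡ 36 (mod 127). The two roots are 6 and 121.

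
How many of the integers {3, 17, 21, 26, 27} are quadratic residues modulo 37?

(3/37) = +1 → QR.
(17/37) = -1 → non-residue.
(21/37) = +1 → QR.
(26/37) = +1 → QR.
(27/37) = +1 → QR.
Total quadratic residues among the 5: 4.

4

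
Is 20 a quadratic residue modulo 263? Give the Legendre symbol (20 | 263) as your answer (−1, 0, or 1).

-1

Pull out 2^2: since 263 ≡ 7 (mod 8), (2/263) = +1, so (2/263)^2 = +1.
Reciprocity: 5 ≡ 1 and 263 ≡ 3 (mod 4), so (5/263) = +(263/5).
Reduce top mod 5: now compute (3/5).
Reciprocity: 3 ≡ 3 and 5 ≡ 1 (mod 4), so (3/5) = +(5/3).
Reduce top mod 3: now compute (2/3).
Pull out 2: since 3 ≡ 3 (mod 8), (2/3) = -1.
Reached (1/3) = 1. Collecting the sign flips along the way, the symbol is -1.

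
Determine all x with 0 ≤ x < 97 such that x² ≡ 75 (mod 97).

47, 50

97 ≡ 1 (mod 4), so we find a root by search.
Trying successive values, 47² = 2209 ≡ 75 (mod 97). The other root is 97 − 47 = 50.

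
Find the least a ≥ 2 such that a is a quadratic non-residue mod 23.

5

(2/23) = +1, so 2 is a residue.
(3/23) = +1, so 3 is a residue.
(4/23) = +1, so 4 is a residue.
(5/23) = −1, so 5 is the smallest positive non-residue mod 23.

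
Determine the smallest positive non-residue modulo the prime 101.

(2/101) = −1, so 2 is the smallest positive non-residue mod 101.

2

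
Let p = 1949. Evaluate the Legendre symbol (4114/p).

First reduce: 4114 ≡ 216 (mod 1949).
Pull out 2^3: since 1949 ≡ 5 (mod 8), (2/1949) = -1, so (2/1949)^3 = -1.
Reciprocity: 27 ≡ 3 and 1949 ≡ 1 (mod 4), so (27/1949) = +(1949/27).
Reduce top mod 27: now compute (5/27).
Reciprocity: 5 ≡ 1 and 27 ≡ 3 (mod 4), so (5/27) = +(27/5).
Reduce top mod 5: now compute (2/5).
Pull out 2: since 5 ≡ 5 (mod 8), (2/5) = -1.
Reached (1/5) = 1. Collecting the sign flips along the way, the symbol is +1.

1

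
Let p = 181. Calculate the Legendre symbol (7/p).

Reciprocity: 7 ≡ 3 and 181 ≡ 1 (mod 4), so (7/181) = +(181/7).
Reduce top mod 7: now compute (6/7).
Pull out 2: since 7 ≡ 7 (mod 8), (2/7) = +1.
Reciprocity: 3 ≡ 3 and 7 ≡ 3 (mod 4), so (3/7) = −(7/3).
Reduce top mod 3: now compute (1/3).
Reached (1/3) = 1. Collecting the sign flips along the way, the symbol is -1.

-1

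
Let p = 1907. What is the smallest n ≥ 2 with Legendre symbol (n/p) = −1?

2

(2/1907) = −1, so 2 is the smallest positive non-residue mod 1907.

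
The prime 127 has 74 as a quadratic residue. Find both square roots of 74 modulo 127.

57, 70

Since 127 ≡ 3 (mod 4), a square root of 74 is 74^((127+1)/4) = 74^32 mod 127.
Repeated squaring: 74^2≡15, 74^4≡98, 74^8≡79, 74^16≡18, 74^32≡70 (mod 127).
74^32 = 74^(32) ≡ 70 (mod 127).
Check: 70² = 4900 ≡ 74 (mod 127). The two roots are 57 and 70.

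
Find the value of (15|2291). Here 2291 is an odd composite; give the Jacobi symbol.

1

Reciprocity: 15 ≡ 3 and 2291 ≡ 3 (mod 4), so (15/2291) = −(2291/15).
Reduce top mod 15: now compute (11/15).
Reciprocity: 11 ≡ 3 and 15 ≡ 3 (mod 4), so (11/15) = −(15/11).
Reduce top mod 11: now compute (4/11).
Pull out 2^2: since 11 ≡ 3 (mod 8), (2/11) = -1, so (2/11)^2 = +1.
Reached (1/11) = 1. Collecting the sign flips along the way, the symbol is +1.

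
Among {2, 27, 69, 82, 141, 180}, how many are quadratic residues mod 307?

2

(2/307) = -1 → non-residue.
(27/307) = -1 → non-residue.
(69/307) = +1 → QR.
(82/307) = -1 → non-residue.
(141/307) = +1 → QR.
(180/307) = -1 → non-residue.
Total quadratic residues among the 6: 2.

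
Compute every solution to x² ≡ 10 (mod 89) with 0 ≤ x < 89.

30, 59

89 ≡ 1 (mod 4), so we find a root by search.
Trying successive values, 30² = 900 ≡ 10 (mod 89). The other root is 89 − 30 = 59.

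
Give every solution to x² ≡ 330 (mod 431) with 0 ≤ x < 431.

Since 431 ≡ 3 (mod 4), a square root of 330 is 330^((431+1)/4) = 330^108 mod 431.
Repeated squaring: 330^2≡288, 330^4≡192, 330^8≡229, 330^16≡290, 330^32≡55, 330^64≡8 (mod 431).
330^108 = 330^(64+32+8+4) ≡ 54 (mod 431).
Check: 54² = 2916 ≡ 330 (mod 431). The two roots are 54 and 377.

54, 377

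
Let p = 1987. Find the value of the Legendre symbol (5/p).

Reciprocity: 5 ≡ 1 and 1987 ≡ 3 (mod 4), so (5/1987) = +(1987/5).
Reduce top mod 5: now compute (2/5).
Pull out 2: since 5 ≡ 5 (mod 8), (2/5) = -1.
Reached (1/5) = 1. Collecting the sign flips along the way, the symbol is -1.

-1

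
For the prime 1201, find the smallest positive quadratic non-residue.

(2/1201) = +1, so 2 is a residue.
(3/1201) = +1, so 3 is a residue.
(4/1201) = +1, so 4 is a residue.
(5/1201) = +1, so 5 is a residue.
(6/1201) = +1, so 6 is a residue.
(7/1201) = +1, so 7 is a residue.
(8/1201) = +1, so 8 is a residue.
(9/1201) = +1, so 9 is a residue.
(10/1201) = +1, so 10 is a residue.
(11/1201) = −1, so 11 is the smallest positive non-residue mod 1201.

11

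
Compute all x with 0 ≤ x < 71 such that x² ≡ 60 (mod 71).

29, 42

Since 71 ≡ 3 (mod 4), a square root of 60 is 60^((71+1)/4) = 60^18 mod 71.
Repeated squaring: 60^2≡50, 60^4≡15, 60^8≡12, 60^16≡2 (mod 71).
60^18 = 60^(16+2) ≡ 29 (mod 71).
Check: 29² = 841 ≡ 60 (mod 71). The two roots are 29 and 42.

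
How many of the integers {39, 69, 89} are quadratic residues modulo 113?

(39/113) = -1 → non-residue.
(69/113) = +1 → QR.
(89/113) = -1 → non-residue.
Total quadratic residues among the 3: 1.

1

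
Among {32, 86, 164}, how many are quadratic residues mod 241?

2

(32/241) = +1 → QR.
(86/241) = -1 → non-residue.
(164/241) = +1 → QR.
Total quadratic residues among the 3: 2.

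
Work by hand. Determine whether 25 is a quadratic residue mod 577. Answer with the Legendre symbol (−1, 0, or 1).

Reciprocity: 25 ≡ 1 and 577 ≡ 1 (mod 4), so (25/577) = +(577/25).
Reduce top mod 25: now compute (2/25).
Pull out 2: since 25 ≡ 1 (mod 8), (2/25) = +1.
Reached (1/25) = 1. Collecting the sign flips along the way, the symbol is +1.

1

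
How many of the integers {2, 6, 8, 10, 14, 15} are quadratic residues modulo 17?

3

(2/17) = +1 → QR.
(6/17) = -1 → non-residue.
(8/17) = +1 → QR.
(10/17) = -1 → non-residue.
(14/17) = -1 → non-residue.
(15/17) = +1 → QR.
Total quadratic residues among the 6: 3.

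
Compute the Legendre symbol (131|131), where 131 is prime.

First reduce: 131 ≡ 0 (mod 131).
Top reduces to 0: gcd > 1, so the symbol is 0.

0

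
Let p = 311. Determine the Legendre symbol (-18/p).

-1

First reduce: -18 ≡ 293 (mod 311).
Reciprocity: 293 ≡ 1 and 311 ≡ 3 (mod 4), so (293/311) = +(311/293).
Reduce top mod 293: now compute (18/293).
Pull out 2: since 293 ≡ 5 (mod 8), (2/293) = -1.
Reciprocity: 9 ≡ 1 and 293 ≡ 1 (mod 4), so (9/293) = +(293/9).
Reduce top mod 9: now compute (5/9).
Reciprocity: 5 ≡ 1 and 9 ≡ 1 (mod 4), so (5/9) = +(9/5).
Reduce top mod 5: now compute (4/5).
Pull out 2^2: since 5 ≡ 5 (mod 8), (2/5) = -1, so (2/5)^2 = +1.
Reached (1/5) = 1. Collecting the sign flips along the way, the symbol is -1.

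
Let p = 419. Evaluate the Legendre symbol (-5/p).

-1

Euler's criterion: (-5/419) ≡ 414^209 (mod 419).
414^2 ≡ 25 (mod 419)
414^4 ≡ 206 (mod 419)
414^8 ≡ 117 (mod 419)
414^16 ≡ 281 (mod 419)
414^32 ≡ 189 (mod 419)
414^64 ≡ 106 (mod 419)
414^128 ≡ 342 (mod 419)
414^209 = 414^(128+64+16+1) ≡ 418 (mod 419).
Result is 418 ≡ −1, so (-5/419) = −1.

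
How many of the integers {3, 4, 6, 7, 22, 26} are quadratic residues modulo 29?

(3/29) = -1 → non-residue.
(4/29) = +1 → QR.
(6/29) = +1 → QR.
(7/29) = +1 → QR.
(22/29) = +1 → QR.
(26/29) = -1 → non-residue.
Total quadratic residues among the 6: 4.

4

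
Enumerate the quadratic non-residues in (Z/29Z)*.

Square k = 1,…,14 (k and 29−k give the same square):
1²=1, 2²=4, 3²=9, 4²=16, 5²=25, 6²≡7, 7²≡20, 8²≡6, 9²≡23, 10²≡13, 11²≡5, 12²≡28, 13²≡24, 14²≡22 (mod 29).
The residues are {1, 4, 5, 6, 7, 9, 13, 16, 20, 22, 23, 24, 25, 28}; the non-residues are the remaining 14 nonzero classes.

2, 3, 8, 10, 11, 12, 14, 15, 17, 18, 19, 21, 26, 27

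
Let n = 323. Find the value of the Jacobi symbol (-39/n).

First reduce: -39 ≡ 284 (mod 323).
Pull out 2^2: since 323 ≡ 3 (mod 8), (2/323) = -1, so (2/323)^2 = +1.
Reciprocity: 71 ≡ 3 and 323 ≡ 3 (mod 4), so (71/323) = −(323/71).
Reduce top mod 71: now compute (39/71).
Reciprocity: 39 ≡ 3 and 71 ≡ 3 (mod 4), so (39/71) = −(71/39).
Reduce top mod 39: now compute (32/39).
Pull out 2^5: since 39 ≡ 7 (mod 8), (2/39) = +1, so (2/39)^5 = +1.
Reached (1/39) = 1. Collecting the sign flips along the way, the symbol is +1.

1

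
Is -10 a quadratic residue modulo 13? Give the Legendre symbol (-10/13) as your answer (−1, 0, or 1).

First reduce: -10 ≡ 3 (mod 13).
Reciprocity: 3 ≡ 3 and 13 ≡ 1 (mod 4), so (3/13) = +(13/3).
Reduce top mod 3: now compute (1/3).
Reached (1/3) = 1. Collecting the sign flips along the way, the symbol is +1.

1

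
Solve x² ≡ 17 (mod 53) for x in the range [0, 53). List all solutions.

53 ≡ 1 (mod 4), so we find a root by search.
Trying successive values, 21² = 441 ≡ 17 (mod 53). The other root is 53 − 21 = 32.

21, 32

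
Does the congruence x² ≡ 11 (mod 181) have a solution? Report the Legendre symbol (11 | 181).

Euler's criterion: (11/181) ≡ 11^90 (mod 181).
11^2 ≡ 121 (mod 181)
11^4 ≡ 161 (mod 181)
11^8 ≡ 38 (mod 181)
11^16 ≡ 177 (mod 181)
11^32 ≡ 16 (mod 181)
11^64 ≡ 75 (mod 181)
11^90 = 11^(64+16+8+2) ≡ 1 (mod 181).
Result is 1, so (11/181) = 1.

1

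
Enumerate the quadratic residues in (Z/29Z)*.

Square k = 1,…,14 (k and 29−k give the same square):
1²=1, 2²=4, 3²=9, 4²=16, 5²=25, 6²≡7, 7²≡20, 8²≡6, 9²≡23, 10²≡13, 11²≡5, 12²≡28, 13²≡24, 14²≡22 (mod 29).
So the quadratic residues mod 29 are {1, 4, 5, 6, 7, 9, 13, 16, 20, 22, 23, 24, 25, 28}.

1, 4, 5, 6, 7, 9, 13, 16, 20, 22, 23, 24, 25, 28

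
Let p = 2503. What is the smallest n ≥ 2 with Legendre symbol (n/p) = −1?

3

(2/2503) = +1, so 2 is a residue.
(3/2503) = −1, so 3 is the smallest positive non-residue mod 2503.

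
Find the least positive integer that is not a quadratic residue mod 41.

3

(2/41) = +1, so 2 is a residue.
(3/41) = −1, so 3 is the smallest positive non-residue mod 41.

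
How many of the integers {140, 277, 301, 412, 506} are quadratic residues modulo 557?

(140/557) = -1 → non-residue.
(277/557) = +1 → QR.
(301/557) = +1 → QR.
(412/557) = -1 → non-residue.
(506/557) = -1 → non-residue.
Total quadratic residues among the 5: 2.

2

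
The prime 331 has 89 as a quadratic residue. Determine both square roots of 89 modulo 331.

Since 331 ≡ 3 (mod 4), a square root of 89 is 89^((331+1)/4) = 89^83 mod 331.
Repeated squaring: 89^2≡308, 89^4≡198, 89^8≡146, 89^16≡132, 89^32≡212, 89^64≡259 (mod 331).
89^83 = 89^(64+16+2+1) ≡ 163 (mod 331).
Check: 163² = 26569 ≡ 89 (mod 331). The two roots are 163 and 168.

163, 168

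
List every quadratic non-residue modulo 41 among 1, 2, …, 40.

3, 6, 7, 11, 12, 13, 14, 15, 17, 19, 22, 24, 26, 27, 28, 29, 30, 34, 35, 38

Square k = 1,…,20 (k and 41−k give the same square):
1²=1, 2²=4, 3²=9, 4²=16, 5²=25, 6²=36, 7²≡8, 8²≡23, 9²≡40, 10²≡18, 11²≡39, 12²≡21, 13²≡5, 14²≡32, 15²≡20, 16²≡10, 17²≡2, 18²≡37, 19²≡33, 20²≡31 (mod 41).
The residues are {1, 2, 4, 5, 8, 9, 10, 16, 18, 20, 21, 23, 25, 31, 32, 33, 36, 37, 39, 40}; the non-residues are the remaining 20 nonzero classes.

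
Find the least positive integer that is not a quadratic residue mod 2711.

(2/2711) = +1, so 2 is a residue.
(3/2711) = +1, so 3 is a residue.
(4/2711) = +1, so 4 is a residue.
(5/2711) = +1, so 5 is a residue.
(6/2711) = +1, so 6 is a residue.
(7/2711) = −1, so 7 is the smallest positive non-residue mod 2711.

7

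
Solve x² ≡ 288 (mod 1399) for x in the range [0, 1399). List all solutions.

594, 805

Since 1399 ≡ 3 (mod 4), a square root of 288 is 288^((1399+1)/4) = 288^350 mod 1399.
Repeated squaring: 288^2≡403, 288^4≡125, 288^8≡236, 288^16≡1135, 288^32≡1145, 288^64≡162, 288^128≡1062, 288^256≡250 (mod 1399).
288^350 = 288^(256+64+16+8+4+2) ≡ 805 (mod 1399).
Check: 805² = 648025 ≡ 288 (mod 1399). The two roots are 594 and 805.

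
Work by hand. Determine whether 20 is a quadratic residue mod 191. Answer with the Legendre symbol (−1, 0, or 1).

Euler's criterion: (20/191) ≡ 20^95 (mod 191).
20^2 ≡ 18 (mod 191)
20^4 ≡ 133 (mod 191)
20^8 ≡ 117 (mod 191)
20^16 ≡ 128 (mod 191)
20^32 ≡ 149 (mod 191)
20^64 ≡ 45 (mod 191)
20^95 = 20^(64+16+8+4+2+1) ≡ 1 (mod 191).
Result is 1, so (20/191) = 1.

1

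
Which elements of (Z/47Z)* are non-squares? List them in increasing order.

Square k = 1,…,23 (k and 47−k give the same square):
1²=1, 2²=4, 3²=9, 4²=16, 5²=25, 6²=36, 7²≡2, 8²≡17, 9²≡34, 10²≡6, 11²≡27, 12²≡3, 13²≡28, 14²≡8, 15²≡37, 16²≡21, 17²≡7, 18²≡42, 19²≡32, 20²≡24, 21²≡18, 22²≡14, 23²≡12 (mod 47).
The residues are {1, 2, 3, 4, 6, 7, 8, 9, 12, 14, 16, 17, 18, 21, 24, 25, 27, 28, 32, 34, 36, 37, 42}; the non-residues are the remaining 23 nonzero classes.

5, 10, 11, 13, 15, 19, 20, 22, 23, 26, 29, 30, 31, 33, 35, 38, 39, 40, 41, 43, 44, 45, 46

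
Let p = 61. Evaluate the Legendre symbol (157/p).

-1

First reduce: 157 ≡ 35 (mod 61).
Reciprocity: 35 ≡ 3 and 61 ≡ 1 (mod 4), so (35/61) = +(61/35).
Reduce top mod 35: now compute (26/35).
Pull out 2: since 35 ≡ 3 (mod 8), (2/35) = -1.
Reciprocity: 13 ≡ 1 and 35 ≡ 3 (mod 4), so (13/35) = +(35/13).
Reduce top mod 13: now compute (9/13).
Reciprocity: 9 ≡ 1 and 13 ≡ 1 (mod 4), so (9/13) = +(13/9).
Reduce top mod 9: now compute (4/9).
Pull out 2^2: since 9 ≡ 1 (mod 8), (2/9) = +1, so (2/9)^2 = +1.
Reached (1/9) = 1. Collecting the sign flips along the way, the symbol is -1.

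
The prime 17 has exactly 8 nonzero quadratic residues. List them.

1, 2, 4, 8, 9, 13, 15, 16

Square k = 1,…,8 (k and 17−k give the same square):
1²=1, 2²=4, 3²=9, 4²=16, 5²≡8, 6²≡2, 7²≡15, 8²≡13 (mod 17).
So the quadratic residues mod 17 are {1, 2, 4, 8, 9, 13, 15, 16}.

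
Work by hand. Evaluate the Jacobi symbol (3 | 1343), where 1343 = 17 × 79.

Reciprocity: 3 ≡ 3 and 1343 ≡ 3 (mod 4), so (3/1343) = −(1343/3).
Reduce top mod 3: now compute (2/3).
Pull out 2: since 3 ≡ 3 (mod 8), (2/3) = -1.
Reached (1/3) = 1. Collecting the sign flips along the way, the symbol is +1.

1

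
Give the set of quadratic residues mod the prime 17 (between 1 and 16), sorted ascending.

Square k = 1,…,8 (k and 17−k give the same square):
1²=1, 2²=4, 3²=9, 4²=16, 5²≡8, 6²≡2, 7²≡15, 8²≡13 (mod 17).
So the quadratic residues mod 17 are {1, 2, 4, 8, 9, 13, 15, 16}.

1 2 4 8 9 13 15 16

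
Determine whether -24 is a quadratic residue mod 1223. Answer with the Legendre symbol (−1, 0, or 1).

-1

First reduce: -24 ≡ 1199 (mod 1223).
Reciprocity: 1199 ≡ 3 and 1223 ≡ 3 (mod 4), so (1199/1223) = −(1223/1199).
Reduce top mod 1199: now compute (24/1199).
Pull out 2^3: since 1199 ≡ 7 (mod 8), (2/1199) = +1, so (2/1199)^3 = +1.
Reciprocity: 3 ≡ 3 and 1199 ≡ 3 (mod 4), so (3/1199) = −(1199/3).
Reduce top mod 3: now compute (2/3).
Pull out 2: since 3 ≡ 3 (mod 8), (2/3) = -1.
Reached (1/3) = 1. Collecting the sign flips along the way, the symbol is -1.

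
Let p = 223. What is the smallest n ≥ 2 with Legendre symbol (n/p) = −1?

3

(2/223) = +1, so 2 is a residue.
(3/223) = −1, so 3 is the smallest positive non-residue mod 223.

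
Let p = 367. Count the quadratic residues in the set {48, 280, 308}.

(48/367) = -1 → non-residue.
(280/367) = -1 → non-residue.
(308/367) = -1 → non-residue.
Total quadratic residues among the 3: 0.

0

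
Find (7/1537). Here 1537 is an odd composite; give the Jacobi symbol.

Reciprocity: 7 ≡ 3 and 1537 ≡ 1 (mod 4), so (7/1537) = +(1537/7).
Reduce top mod 7: now compute (4/7).
Pull out 2^2: since 7 ≡ 7 (mod 8), (2/7) = +1, so (2/7)^2 = +1.
Reached (1/7) = 1. Collecting the sign flips along the way, the symbol is +1.

1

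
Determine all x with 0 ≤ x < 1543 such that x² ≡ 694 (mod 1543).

691, 852

Since 1543 ≡ 3 (mod 4), a square root of 694 is 694^((1543+1)/4) = 694^386 mod 1543.
Repeated squaring: 694^2≡220, 694^4≡567, 694^8≡545, 694^16≡769, 694^32≡392, 694^64≡907, 694^128≡230, 694^256≡438 (mod 1543).
694^386 = 694^(256+128+2) ≡ 691 (mod 1543).
Check: 691² = 477481 ≡ 694 (mod 1543). The two roots are 691 and 852.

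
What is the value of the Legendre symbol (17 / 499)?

-1

Euler's criterion: (17/499) ≡ 17^249 (mod 499).
17^2 ≡ 289 (mod 499)
17^4 ≡ 188 (mod 499)
17^8 ≡ 414 (mod 499)
17^16 ≡ 239 (mod 499)
17^32 ≡ 235 (mod 499)
17^64 ≡ 335 (mod 499)
17^128 ≡ 449 (mod 499)
17^249 = 17^(128+64+32+16+8+1) ≡ 498 (mod 499).
Result is 498 ≡ −1, so (17/499) = −1.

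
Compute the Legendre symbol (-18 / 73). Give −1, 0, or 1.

1

First reduce: -18 ≡ 55 (mod 73).
Reciprocity: 55 ≡ 3 and 73 ≡ 1 (mod 4), so (55/73) = +(73/55).
Reduce top mod 55: now compute (18/55).
Pull out 2: since 55 ≡ 7 (mod 8), (2/55) = +1.
Reciprocity: 9 ≡ 1 and 55 ≡ 3 (mod 4), so (9/55) = +(55/9).
Reduce top mod 9: now compute (1/9).
Reached (1/9) = 1. Collecting the sign flips along the way, the symbol is +1.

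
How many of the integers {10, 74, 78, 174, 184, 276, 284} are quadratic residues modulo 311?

(10/311) = +1 → QR.
(74/311) = -1 → non-residue.
(78/311) = +1 → QR.
(174/311) = -1 → non-residue.
(184/311) = -1 → non-residue.
(276/311) = -1 → non-residue.
(284/311) = -1 → non-residue.
Total quadratic residues among the 7: 2.

2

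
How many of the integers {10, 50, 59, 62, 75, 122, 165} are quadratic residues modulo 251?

2

(10/251) = -1 → non-residue.
(50/251) = -1 → non-residue.
(59/251) = -1 → non-residue.
(62/251) = -1 → non-residue.
(75/251) = +1 → QR.
(122/251) = +1 → QR.
(165/251) = -1 → non-residue.
Total quadratic residues among the 7: 2.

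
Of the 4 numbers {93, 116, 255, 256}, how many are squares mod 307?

(93/307) = +1 → QR.
(116/307) = -1 → non-residue.
(255/307) = +1 → QR.
(256/307) = +1 → QR.
Total quadratic residues among the 4: 3.

3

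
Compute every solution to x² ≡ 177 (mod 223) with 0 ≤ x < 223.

Since 223 ≡ 3 (mod 4), a square root of 177 is 177^((223+1)/4) = 177^56 mod 223.
Repeated squaring: 177^2≡109, 177^4≡62, 177^8≡53, 177^16≡133, 177^32≡72 (mod 223).
177^56 = 177^(32+16+8) ≡ 203 (mod 223).
Check: 203² = 41209 ≡ 177 (mod 223). The two roots are 20 and 203.

20, 203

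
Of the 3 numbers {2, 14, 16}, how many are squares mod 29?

1

(2/29) = -1 → non-residue.
(14/29) = -1 → non-residue.
(16/29) = +1 → QR.
Total quadratic residues among the 3: 1.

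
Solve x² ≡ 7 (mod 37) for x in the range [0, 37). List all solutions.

37 ≡ 1 (mod 4), so we find a root by search.
Trying successive values, 9² = 81 ≡ 7 (mod 37). The other root is 37 − 9 = 28.

9, 28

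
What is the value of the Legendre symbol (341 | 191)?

Euler's criterion: (341/191) ≡ 150^95 (mod 191).
150^2 ≡ 153 (mod 191)
150^4 ≡ 107 (mod 191)
150^8 ≡ 180 (mod 191)
150^16 ≡ 121 (mod 191)
150^32 ≡ 125 (mod 191)
150^64 ≡ 154 (mod 191)
150^95 = 150^(64+16+8+4+2+1) ≡ 1 (mod 191).
Result is 1, so (341/191) = 1.

1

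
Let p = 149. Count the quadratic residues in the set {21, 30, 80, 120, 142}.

4

(21/149) = -1 → non-residue.
(30/149) = +1 → QR.
(80/149) = +1 → QR.
(120/149) = +1 → QR.
(142/149) = +1 → QR.
Total quadratic residues among the 5: 4.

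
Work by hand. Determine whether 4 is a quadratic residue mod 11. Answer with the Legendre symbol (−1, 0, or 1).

Pull out 2^2: since 11 ≡ 3 (mod 8), (2/11) = -1, so (2/11)^2 = +1.
Reached (1/11) = 1. Collecting the sign flips along the way, the symbol is +1.

1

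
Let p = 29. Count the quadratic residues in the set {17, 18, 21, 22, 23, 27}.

2

(17/29) = -1 → non-residue.
(18/29) = -1 → non-residue.
(21/29) = -1 → non-residue.
(22/29) = +1 → QR.
(23/29) = +1 → QR.
(27/29) = -1 → non-residue.
Total quadratic residues among the 6: 2.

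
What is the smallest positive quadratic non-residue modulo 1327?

3

(2/1327) = +1, so 2 is a residue.
(3/1327) = −1, so 3 is the smallest positive non-residue mod 1327.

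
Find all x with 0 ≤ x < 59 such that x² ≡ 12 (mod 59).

22, 37

Since 59 ≡ 3 (mod 4), a square root of 12 is 12^((59+1)/4) = 12^15 mod 59.
Repeated squaring: 12^2≡26, 12^4≡27, 12^8≡21 (mod 59).
12^15 = 12^(8+4+2+1) ≡ 22 (mod 59).
Check: 22² = 484 ≡ 12 (mod 59). The two roots are 22 and 37.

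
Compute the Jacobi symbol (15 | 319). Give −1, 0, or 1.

Reciprocity: 15 ≡ 3 and 319 ≡ 3 (mod 4), so (15/319) = −(319/15).
Reduce top mod 15: now compute (4/15).
Pull out 2^2: since 15 ≡ 7 (mod 8), (2/15) = +1, so (2/15)^2 = +1.
Reached (1/15) = 1. Collecting the sign flips along the way, the symbol is -1.

-1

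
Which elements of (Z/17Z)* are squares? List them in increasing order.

Square k = 1,…,8 (k and 17−k give the same square):
1²=1, 2²=4, 3²=9, 4²=16, 5²≡8, 6²≡2, 7²≡15, 8²≡13 (mod 17).
So the quadratic residues mod 17 are {1, 2, 4, 8, 9, 13, 15, 16}.

1, 2, 4, 8, 9, 13, 15, 16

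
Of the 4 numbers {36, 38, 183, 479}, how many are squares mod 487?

2

(36/487) = +1 → QR.
(38/487) = +1 → QR.
(183/487) = -1 → non-residue.
(479/487) = -1 → non-residue.
Total quadratic residues among the 4: 2.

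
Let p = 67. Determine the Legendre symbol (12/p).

Pull out 2^2: since 67 ≡ 3 (mod 8), (2/67) = -1, so (2/67)^2 = +1.
Reciprocity: 3 ≡ 3 and 67 ≡ 3 (mod 4), so (3/67) = −(67/3).
Reduce top mod 3: now compute (1/3).
Reached (1/3) = 1. Collecting the sign flips along the way, the symbol is -1.

-1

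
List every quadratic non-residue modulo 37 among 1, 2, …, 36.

Square k = 1,…,18 (k and 37−k give the same square):
1²=1, 2²=4, 3²=9, 4²=16, 5²=25, 6²=36, 7²≡12, 8²≡27, 9²≡7, 10²≡26, 11²≡10, 12²≡33, 13²≡21, 14²≡11, 15²≡3, 16²≡34, 17²≡30, 18²≡28 (mod 37).
The residues are {1, 3, 4, 7, 9, 10, 11, 12, 16, 21, 25, 26, 27, 28, 30, 33, 34, 36}; the non-residues are the remaining 18 nonzero classes.

2,5,6,8,13,14,15,17,18,19,20,22,23,24,29,31,32,35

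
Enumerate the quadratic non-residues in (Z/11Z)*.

Square k = 1,…,5 (k and 11−k give the same square):
1²=1, 2²=4, 3²=9, 4²≡5, 5²≡3 (mod 11).
The residues are {1, 3, 4, 5, 9}; the non-residues are the remaining 5 nonzero classes.

2 6 7 8 10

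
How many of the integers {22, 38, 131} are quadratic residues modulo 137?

(22/137) = +1 → QR.
(38/137) = +1 → QR.
(131/137) = -1 → non-residue.
Total quadratic residues among the 3: 2.

2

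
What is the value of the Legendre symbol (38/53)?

1

Euler's criterion: (38/53) ≡ 38^26 (mod 53).
38^2 ≡ 13 (mod 53)
38^4 ≡ 10 (mod 53)
38^8 ≡ 47 (mod 53)
38^16 ≡ 36 (mod 53)
38^26 = 38^(16+8+2) ≡ 1 (mod 53).
Result is 1, so (38/53) = 1.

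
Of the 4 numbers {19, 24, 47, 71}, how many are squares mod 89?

(19/89) = -1 → non-residue.
(24/89) = -1 → non-residue.
(47/89) = +1 → QR.
(71/89) = +1 → QR.
Total quadratic residues among the 4: 2.

2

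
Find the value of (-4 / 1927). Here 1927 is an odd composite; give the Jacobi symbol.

-1

First reduce: -4 ≡ 1923 (mod 1927).
Reciprocity: 1923 ≡ 3 and 1927 ≡ 3 (mod 4), so (1923/1927) = −(1927/1923).
Reduce top mod 1923: now compute (4/1923).
Pull out 2^2: since 1923 ≡ 3 (mod 8), (2/1923) = -1, so (2/1923)^2 = +1.
Reached (1/1923) = 1. Collecting the sign flips along the way, the symbol is -1.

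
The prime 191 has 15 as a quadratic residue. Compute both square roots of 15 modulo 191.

Since 191 ≡ 3 (mod 4), a square root of 15 is 15^((191+1)/4) = 15^48 mod 191.
Repeated squaring: 15^2≡34, 15^4≡10, 15^8≡100, 15^16≡68, 15^32≡40 (mod 191).
15^48 = 15^(32+16) ≡ 46 (mod 191).
Check: 46² = 2116 ≡ 15 (mod 191). The two roots are 46 and 145.

46, 145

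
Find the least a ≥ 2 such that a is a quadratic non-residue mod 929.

(2/929) = +1, so 2 is a residue.
(3/929) = −1, so 3 is the smallest positive non-residue mod 929.

3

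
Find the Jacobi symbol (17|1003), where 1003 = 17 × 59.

Reciprocity: 17 ≡ 1 and 1003 ≡ 3 (mod 4), so (17/1003) = +(1003/17).
Reduce top mod 17: now compute (0/17).
Top reduces to 0: gcd > 1, so the symbol is 0.

0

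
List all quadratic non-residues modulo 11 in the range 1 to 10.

Square k = 1,…,5 (k and 11−k give the same square):
1²=1, 2²=4, 3²=9, 4²≡5, 5²≡3 (mod 11).
The residues are {1, 3, 4, 5, 9}; the non-residues are the remaining 5 nonzero classes.

2,6,7,8,10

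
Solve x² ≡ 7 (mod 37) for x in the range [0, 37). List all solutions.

9, 28

37 ≡ 1 (mod 4), so we find a root by search.
Trying successive values, 9² = 81 ≡ 7 (mod 37). The other root is 37 − 9 = 28.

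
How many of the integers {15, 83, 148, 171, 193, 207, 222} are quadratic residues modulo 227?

3

(15/227) = -1 → non-residue.
(83/227) = -1 → non-residue.
(148/227) = -1 → non-residue.
(171/227) = +1 → QR.
(193/227) = -1 → non-residue.
(207/227) = +1 → QR.
(222/227) = +1 → QR.
Total quadratic residues among the 7: 3.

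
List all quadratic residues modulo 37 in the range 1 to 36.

Square k = 1,…,18 (k and 37−k give the same square):
1²=1, 2²=4, 3²=9, 4²=16, 5²=25, 6²=36, 7²≡12, 8²≡27, 9²≡7, 10²≡26, 11²≡10, 12²≡33, 13²≡21, 14²≡11, 15²≡3, 16²≡34, 17²≡30, 18²≡28 (mod 37).
So the quadratic residues mod 37 are {1, 3, 4, 7, 9, 10, 11, 12, 16, 21, 25, 26, 27, 28, 30, 33, 34, 36}.

1 3 4 7 9 10 11 12 16 21 25 26 27 28 30 33 34 36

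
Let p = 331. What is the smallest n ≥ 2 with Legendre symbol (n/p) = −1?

(2/331) = −1, so 2 is the smallest positive non-residue mod 331.

2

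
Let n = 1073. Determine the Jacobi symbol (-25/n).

1

First reduce: -25 ≡ 1048 (mod 1073).
Pull out 2^3: since 1073 ≡ 1 (mod 8), (2/1073) = +1, so (2/1073)^3 = +1.
Reciprocity: 131 ≡ 3 and 1073 ≡ 1 (mod 4), so (131/1073) = +(1073/131).
Reduce top mod 131: now compute (25/131).
Reciprocity: 25 ≡ 1 and 131 ≡ 3 (mod 4), so (25/131) = +(131/25).
Reduce top mod 25: now compute (6/25).
Pull out 2: since 25 ≡ 1 (mod 8), (2/25) = +1.
Reciprocity: 3 ≡ 3 and 25 ≡ 1 (mod 4), so (3/25) = +(25/3).
Reduce top mod 3: now compute (1/3).
Reached (1/3) = 1. Collecting the sign flips along the way, the symbol is +1.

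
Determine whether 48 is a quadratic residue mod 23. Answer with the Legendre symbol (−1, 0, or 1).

Euler's criterion: (48/23) ≡ 2^11 (mod 23).
2^2 ≡ 4 (mod 23)
2^4 ≡ 16 (mod 23)
2^8 ≡ 3 (mod 23)
2^11 = 2^(8+2+1) ≡ 1 (mod 23).
Result is 1, so (48/23) = 1.

1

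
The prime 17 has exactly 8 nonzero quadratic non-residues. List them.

3 5 6 7 10 11 12 14

Square k = 1,…,8 (k and 17−k give the same square):
1²=1, 2²=4, 3²=9, 4²=16, 5²≡8, 6²≡2, 7²≡15, 8²≡13 (mod 17).
The residues are {1, 2, 4, 8, 9, 13, 15, 16}; the non-residues are the remaining 8 nonzero classes.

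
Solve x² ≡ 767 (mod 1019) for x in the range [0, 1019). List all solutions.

459, 560

Since 1019 ≡ 3 (mod 4), a square root of 767 is 767^((1019+1)/4) = 767^255 mod 1019.
Repeated squaring: 767^2≡326, 767^4≡300, 767^8≡328, 767^16≡589, 767^32≡461, 767^64≡569, 767^128≡738 (mod 1019).
767^255 = 767^(128+64+32+16+8+4+2+1) ≡ 459 (mod 1019).
Check: 459² = 210681 ≡ 767 (mod 1019). The two roots are 459 and 560.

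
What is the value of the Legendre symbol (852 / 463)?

First reduce: 852 ≡ 389 (mod 463).
Reciprocity: 389 ≡ 1 and 463 ≡ 3 (mod 4), so (389/463) = +(463/389).
Reduce top mod 389: now compute (74/389).
Pull out 2: since 389 ≡ 5 (mod 8), (2/389) = -1.
Reciprocity: 37 ≡ 1 and 389 ≡ 1 (mod 4), so (37/389) = +(389/37).
Reduce top mod 37: now compute (19/37).
Reciprocity: 19 ≡ 3 and 37 ≡ 1 (mod 4), so (19/37) = +(37/19).
Reduce top mod 19: now compute (18/19).
Pull out 2: since 19 ≡ 3 (mod 8), (2/19) = -1.
Reciprocity: 9 ≡ 1 and 19 ≡ 3 (mod 4), so (9/19) = +(19/9).
Reduce top mod 9: now compute (1/9).
Reached (1/9) = 1. Collecting the sign flips along the way, the symbol is +1.

1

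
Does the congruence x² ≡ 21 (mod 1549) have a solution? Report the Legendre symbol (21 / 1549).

Reciprocity: 21 ≡ 1 and 1549 ≡ 1 (mod 4), so (21/1549) = +(1549/21).
Reduce top mod 21: now compute (16/21).
Pull out 2^4: since 21 ≡ 5 (mod 8), (2/21) = -1, so (2/21)^4 = +1.
Reached (1/21) = 1. Collecting the sign flips along the way, the symbol is +1.

1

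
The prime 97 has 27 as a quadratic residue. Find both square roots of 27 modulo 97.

30, 67

97 ≡ 1 (mod 4), so we find a root by search.
Trying successive values, 30² = 900 ≡ 27 (mod 97). The other root is 97 − 30 = 67.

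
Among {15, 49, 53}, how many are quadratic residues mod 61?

(15/61) = +1 → QR.
(49/61) = +1 → QR.
(53/61) = -1 → non-residue.
Total quadratic residues among the 3: 2.

2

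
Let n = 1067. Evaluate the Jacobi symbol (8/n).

-1

Pull out 2^3: since 1067 ≡ 3 (mod 8), (2/1067) = -1, so (2/1067)^3 = -1.
Reached (1/1067) = 1. Collecting the sign flips along the way, the symbol is -1.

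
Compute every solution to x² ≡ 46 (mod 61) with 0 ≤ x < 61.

30, 31

61 ≡ 1 (mod 4), so we find a root by search.
Trying successive values, 30² = 900 ≡ 46 (mod 61). The other root is 61 − 30 = 31.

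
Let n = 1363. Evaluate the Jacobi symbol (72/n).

-1

Pull out 2^3: since 1363 ≡ 3 (mod 8), (2/1363) = -1, so (2/1363)^3 = -1.
Reciprocity: 9 ≡ 1 and 1363 ≡ 3 (mod 4), so (9/1363) = +(1363/9).
Reduce top mod 9: now compute (4/9).
Pull out 2^2: since 9 ≡ 1 (mod 8), (2/9) = +1, so (2/9)^2 = +1.
Reached (1/9) = 1. Collecting the sign flips along the way, the symbol is -1.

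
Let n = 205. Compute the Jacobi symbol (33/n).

Reciprocity: 33 ≡ 1 and 205 ≡ 1 (mod 4), so (33/205) = +(205/33).
Reduce top mod 33: now compute (7/33).
Reciprocity: 7 ≡ 3 and 33 ≡ 1 (mod 4), so (7/33) = +(33/7).
Reduce top mod 7: now compute (5/7).
Reciprocity: 5 ≡ 1 and 7 ≡ 3 (mod 4), so (5/7) = +(7/5).
Reduce top mod 5: now compute (2/5).
Pull out 2: since 5 ≡ 5 (mod 8), (2/5) = -1.
Reached (1/5) = 1. Collecting the sign flips along the way, the symbol is -1.

-1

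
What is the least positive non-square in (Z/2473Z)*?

5

(2/2473) = +1, so 2 is a residue.
(3/2473) = +1, so 3 is a residue.
(4/2473) = +1, so 4 is a residue.
(5/2473) = −1, so 5 is the smallest positive non-residue mod 2473.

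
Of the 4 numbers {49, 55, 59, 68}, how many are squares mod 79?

2

(49/79) = +1 → QR.
(55/79) = +1 → QR.
(59/79) = -1 → non-residue.
(68/79) = -1 → non-residue.
Total quadratic residues among the 4: 2.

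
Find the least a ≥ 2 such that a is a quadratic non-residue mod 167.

5

(2/167) = +1, so 2 is a residue.
(3/167) = +1, so 3 is a residue.
(4/167) = +1, so 4 is a residue.
(5/167) = −1, so 5 is the smallest positive non-residue mod 167.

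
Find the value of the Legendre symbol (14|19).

Euler's criterion: (14/19) ≡ 14^9 (mod 19).
14^2 ≡ 6 (mod 19)
14^4 ≡ 17 (mod 19)
14^8 ≡ 4 (mod 19)
14^9 = 14^(8+1) ≡ 18 (mod 19).
Result is 18 ≡ −1, so (14/19) = −1.

-1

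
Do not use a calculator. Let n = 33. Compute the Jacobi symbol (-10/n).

-1

First reduce: -10 ≡ 23 (mod 33).
Reciprocity: 23 ≡ 3 and 33 ≡ 1 (mod 4), so (23/33) = +(33/23).
Reduce top mod 23: now compute (10/23).
Pull out 2: since 23 ≡ 7 (mod 8), (2/23) = +1.
Reciprocity: 5 ≡ 1 and 23 ≡ 3 (mod 4), so (5/23) = +(23/5).
Reduce top mod 5: now compute (3/5).
Reciprocity: 3 ≡ 3 and 5 ≡ 1 (mod 4), so (3/5) = +(5/3).
Reduce top mod 3: now compute (2/3).
Pull out 2: since 3 ≡ 3 (mod 8), (2/3) = -1.
Reached (1/3) = 1. Collecting the sign flips along the way, the symbol is -1.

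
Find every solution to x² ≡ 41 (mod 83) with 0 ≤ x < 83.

37, 46

Since 83 ≡ 3 (mod 4), a square root of 41 is 41^((83+1)/4) = 41^21 mod 83.
Repeated squaring: 41^2≡21, 41^4≡26, 41^8≡12, 41^16≡61 (mod 83).
41^21 = 41^(16+4+1) ≡ 37 (mod 83).
Check: 37² = 1369 ≡ 41 (mod 83). The two roots are 37 and 46.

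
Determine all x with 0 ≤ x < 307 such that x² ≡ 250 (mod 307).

Since 307 ≡ 3 (mod 4), a square root of 250 is 250^((307+1)/4) = 250^77 mod 307.
Repeated squaring: 250^2≡179, 250^4≡113, 250^8≡182, 250^16≡275, 250^32≡103, 250^64≡171 (mod 307).
250^77 = 250^(64+8+4+1) ≡ 76 (mod 307).
Check: 76² = 5776 ≡ 250 (mod 307). The two roots are 76 and 231.

76, 231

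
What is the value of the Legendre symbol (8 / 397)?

-1

Pull out 2^3: since 397 ≡ 5 (mod 8), (2/397) = -1, so (2/397)^3 = -1.
Reached (1/397) = 1. Collecting the sign flips along the way, the symbol is -1.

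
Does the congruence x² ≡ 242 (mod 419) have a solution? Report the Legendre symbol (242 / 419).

Pull out 2: since 419 ≡ 3 (mod 8), (2/419) = -1.
Reciprocity: 121 ≡ 1 and 419 ≡ 3 (mod 4), so (121/419) = +(419/121).
Reduce top mod 121: now compute (56/121).
Pull out 2^3: since 121 ≡ 1 (mod 8), (2/121) = +1, so (2/121)^3 = +1.
Reciprocity: 7 ≡ 3 and 121 ≡ 1 (mod 4), so (7/121) = +(121/7).
Reduce top mod 7: now compute (2/7).
Pull out 2: since 7 ≡ 7 (mod 8), (2/7) = +1.
Reached (1/7) = 1. Collecting the sign flips along the way, the symbol is -1.

-1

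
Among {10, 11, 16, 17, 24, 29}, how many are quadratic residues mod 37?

3

(10/37) = +1 → QR.
(11/37) = +1 → QR.
(16/37) = +1 → QR.
(17/37) = -1 → non-residue.
(24/37) = -1 → non-residue.
(29/37) = -1 → non-residue.
Total quadratic residues among the 6: 3.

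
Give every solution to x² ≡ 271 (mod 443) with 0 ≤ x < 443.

40, 403

Since 443 ≡ 3 (mod 4), a square root of 271 is 271^((443+1)/4) = 271^111 mod 443.
Repeated squaring: 271^2≡346, 271^4≡106, 271^8≡161, 271^16≡227, 271^32≡141, 271^64≡389 (mod 443).
271^111 = 271^(64+32+8+4+2+1) ≡ 40 (mod 443).
Check: 40² = 1600 ≡ 271 (mod 443). The two roots are 40 and 403.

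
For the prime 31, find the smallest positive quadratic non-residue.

3

(2/31) = +1, so 2 is a residue.
(3/31) = −1, so 3 is the smallest positive non-residue mod 31.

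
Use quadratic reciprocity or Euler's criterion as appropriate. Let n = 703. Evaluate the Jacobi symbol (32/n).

1

Pull out 2^5: since 703 ≡ 7 (mod 8), (2/703) = +1, so (2/703)^5 = +1.
Reached (1/703) = 1. Collecting the sign flips along the way, the symbol is +1.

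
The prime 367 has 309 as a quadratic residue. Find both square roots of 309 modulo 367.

Since 367 ≡ 3 (mod 4), a square root of 309 is 309^((367+1)/4) = 309^92 mod 367.
Repeated squaring: 309^2≡61, 309^4≡51, 309^8≡32, 309^16≡290, 309^32≡57, 309^64≡313 (mod 367).
309^92 = 309^(64+16+8+4) ≡ 26 (mod 367).
Check: 26² = 676 ≡ 309 (mod 367). The two roots are 26 and 341.

26, 341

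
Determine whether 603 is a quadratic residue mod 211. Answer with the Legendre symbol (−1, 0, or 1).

-1

Euler's criterion: (603/211) ≡ 181^105 (mod 211).
181^2 ≡ 56 (mod 211)
181^4 ≡ 182 (mod 211)
181^8 ≡ 208 (mod 211)
181^16 ≡ 9 (mod 211)
181^32 ≡ 81 (mod 211)
181^64 ≡ 20 (mod 211)
181^105 = 181^(64+32+8+1) ≡ 210 (mod 211).
Result is 210 ≡ −1, so (603/211) = −1.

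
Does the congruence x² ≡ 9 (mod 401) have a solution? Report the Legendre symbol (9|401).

Euler's criterion: (9/401) ≡ 9^200 (mod 401).
9^2 ≡ 81 (mod 401)
9^4 ≡ 145 (mod 401)
9^8 ≡ 173 (mod 401)
9^16 ≡ 255 (mod 401)
9^32 ≡ 63 (mod 401)
9^64 ≡ 360 (mod 401)
9^128 ≡ 77 (mod 401)
9^200 = 9^(128+64+8) ≡ 1 (mod 401).
Result is 1, so (9/401) = 1.

1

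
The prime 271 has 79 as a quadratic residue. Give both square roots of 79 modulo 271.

Since 271 ≡ 3 (mod 4), a square root of 79 is 79^((271+1)/4) = 79^68 mod 271.
Repeated squaring: 79^2≡8, 79^4≡64, 79^8≡31, 79^16≡148, 79^32≡224, 79^64≡41 (mod 271).
79^68 = 79^(64+4) ≡ 185 (mod 271).
Check: 185² = 34225 ≡ 79 (mod 271). The two roots are 86 and 185.

86, 185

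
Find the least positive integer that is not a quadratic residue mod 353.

(2/353) = +1, so 2 is a residue.
(3/353) = −1, so 3 is the smallest positive non-residue mod 353.

3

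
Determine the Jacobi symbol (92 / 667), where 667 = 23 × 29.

0

Pull out 2^2: since 667 ≡ 3 (mod 8), (2/667) = -1, so (2/667)^2 = +1.
Reciprocity: 23 ≡ 3 and 667 ≡ 3 (mod 4), so (23/667) = −(667/23).
Reduce top mod 23: now compute (0/23).
Top reduces to 0: gcd > 1, so the symbol is 0.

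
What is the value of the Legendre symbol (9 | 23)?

1

Reciprocity: 9 ≡ 1 and 23 ≡ 3 (mod 4), so (9/23) = +(23/9).
Reduce top mod 9: now compute (5/9).
Reciprocity: 5 ≡ 1 and 9 ≡ 1 (mod 4), so (5/9) = +(9/5).
Reduce top mod 5: now compute (4/5).
Pull out 2^2: since 5 ≡ 5 (mod 8), (2/5) = -1, so (2/5)^2 = +1.
Reached (1/5) = 1. Collecting the sign flips along the way, the symbol is +1.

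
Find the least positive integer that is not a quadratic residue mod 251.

2

(2/251) = −1, so 2 is the smallest positive non-residue mod 251.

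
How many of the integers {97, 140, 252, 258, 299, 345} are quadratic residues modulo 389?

(97/389) = +1 → QR.
(140/389) = +1 → QR.
(252/389) = +1 → QR.
(258/389) = -1 → non-residue.
(299/389) = -1 → non-residue.
(345/389) = +1 → QR.
Total quadratic residues among the 6: 4.

4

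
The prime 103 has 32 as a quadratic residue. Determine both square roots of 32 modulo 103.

Since 103 ≡ 3 (mod 4), a square root of 32 is 32^((103+1)/4) = 32^26 mod 103.
Repeated squaring: 32^2≡97, 32^4≡36, 32^8≡60, 32^16≡98 (mod 103).
32^26 = 32^(16+8+2) ≡ 49 (mod 103).
Check: 49² = 2401 ≡ 32 (mod 103). The two roots are 49 and 54.

49, 54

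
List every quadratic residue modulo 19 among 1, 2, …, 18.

1 4 5 6 7 9 11 16 17

Square k = 1,…,9 (k and 19−k give the same square):
1²=1, 2²=4, 3²=9, 4²=16, 5²≡6, 6²≡17, 7²≡11, 8²≡7, 9²≡5 (mod 19).
So the quadratic residues mod 19 are {1, 4, 5, 6, 7, 9, 11, 16, 17}.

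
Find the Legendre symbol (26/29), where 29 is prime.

Pull out 2: since 29 ≡ 5 (mod 8), (2/29) = -1.
Reciprocity: 13 ≡ 1 and 29 ≡ 1 (mod 4), so (13/29) = +(29/13).
Reduce top mod 13: now compute (3/13).
Reciprocity: 3 ≡ 3 and 13 ≡ 1 (mod 4), so (3/13) = +(13/3).
Reduce top mod 3: now compute (1/3).
Reached (1/3) = 1. Collecting the sign flips along the way, the symbol is -1.

-1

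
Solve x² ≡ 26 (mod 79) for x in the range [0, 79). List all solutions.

Since 79 ≡ 3 (mod 4), a square root of 26 is 26^((79+1)/4) = 26^20 mod 79.
Repeated squaring: 26^2≡44, 26^4≡40, 26^8≡20, 26^16≡5 (mod 79).
26^20 = 26^(16+4) ≡ 42 (mod 79).
Check: 42² = 1764 ≡ 26 (mod 79). The two roots are 37 and 42.

37, 42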